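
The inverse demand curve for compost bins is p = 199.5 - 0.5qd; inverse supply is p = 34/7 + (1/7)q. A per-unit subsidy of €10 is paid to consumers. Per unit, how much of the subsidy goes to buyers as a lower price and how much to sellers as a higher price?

Pre-subsidy: 199.5 - 0.5q = 34/7 + (1/7)q gives q* = 2725/9 and p* = 433/9.
With the rebate, buyers effectively pay pb = ps − 10, where ps is the price sellers receive.
On the curves, pb = 199.5 - 0.5q and ps = 34/7 + (1/7)q; the wedge ps − pb = 10 gives 34/7 + (1/7)q − (199.5 - 0.5q) = 10, so q' = 955/3.
Then pb = 199.5 − 0.5·(955/3) = 121/3 and ps = 34/7 + (1/7)·(955/3) = 151/3.
Buyers' price falls by p* − pb = 433/9 − 121/3 = 70/9; sellers' price rises by ps − p* = 151/3 − 433/9 = 20/9.

Buyers gain 70/9 per unit; sellers gain 20/9 per unit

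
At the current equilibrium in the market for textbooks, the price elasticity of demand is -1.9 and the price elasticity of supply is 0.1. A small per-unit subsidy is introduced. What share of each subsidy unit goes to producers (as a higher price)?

For a small subsidy around the equilibrium, the benefit split depends on the relative slopes, which at a point are proportional to the elasticities.
Buyer share = εs/(εs + |εd|) = 0.1/(0.1 + 1.9) = 0.05; seller share = |εd|/(εs + |εd|) = 0.95.
So producers capture 0.95 of the subsidy.

Producer share = 0.95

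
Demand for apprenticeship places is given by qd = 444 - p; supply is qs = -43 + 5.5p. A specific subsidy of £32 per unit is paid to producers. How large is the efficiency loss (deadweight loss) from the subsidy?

Pre-subsidy: 444 - p = -43 + 5.5p gives p* = 974/13, q* = 4798/13.
With the subsidy, sellers receive ps = pb + 32 for each unit, where pb is the price buyers pay.
Supply in terms of pb becomes qs = -43 + 5.5(pb + 32) = 133 + 5.5pb. Setting this equal to demand: 444 - pb = 133 + 5.5pb, so pb = 622/13.
Sellers receive ps = 622/13 + 32 = 1038/13; q' = 444 − 1·(622/13) = 5150/13.
The subsidy expands output by 5150/13 − 4798/13 = 352/13 past the efficient level; on those units the gap between marginal cost and willingness to pay runs from 0 up to 32.
DWL = ½ × 32 × 352/13 = 5632/13.

Deadweight loss = 5632/13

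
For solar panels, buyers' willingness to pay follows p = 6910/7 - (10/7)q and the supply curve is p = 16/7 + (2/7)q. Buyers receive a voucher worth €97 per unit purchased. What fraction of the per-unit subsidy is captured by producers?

Producer share = 1/6

Pre-subsidy: 6910/7 - (10/7)q = 16/7 + (2/7)q gives q* = 574.5 and p* = 1165/7.
With the rebate, buyers effectively pay pb = ps − 97, where ps is the price sellers receive.
On the curves, pb = 6910/7 - (10/7)q and ps = 16/7 + (2/7)q; the wedge ps − pb = 97 gives 16/7 + (2/7)q − (6910/7 - (10/7)q) = 97, so q' = 7573/12.
Then pb = 6910/7 − (10/7)·(7573/12) = 3595/42 and ps = 16/7 + (2/7)·(7573/12) = 7669/42.
Buyers' price falls by p* − pb = 1165/7 − 3595/42 = 485/6; sellers' price rises by ps − p* = 7669/42 − 1165/7 = 97/6.
So producers capture (97/6)/97 = 1/6 of each unit of subsidy.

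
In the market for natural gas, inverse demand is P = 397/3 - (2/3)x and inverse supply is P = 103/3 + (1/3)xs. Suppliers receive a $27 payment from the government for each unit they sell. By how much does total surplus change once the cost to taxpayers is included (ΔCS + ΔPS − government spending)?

Pre-subsidy: 397/3 - (2/3)x = 103/3 + (1/3)x gives x* = 98 and P* = 67.
With the subsidy, sellers receive Ps = Pb + 27 for each unit, where Pb is the price buyers pay.
On the curves, Pb = 397/3 - (2/3)x and Ps = 103/3 + (1/3)x; the wedge Ps − Pb = 27 gives 103/3 + (1/3)x − (397/3 - (2/3)x) = 27, so x' = 125.
Then Pb = 397/3 − (2/3)·125 = 49 and Ps = 103/3 + (1/3)·125 = 76.
ΔCS = ½(98 + 125)(67 − 49) = 2007; ΔPS = ½(98 + 125)(76 − 67) = 1003.5.
Government spending = 27 × 125 = 3375.
Net change = 2007 + 1003.5 − 3375 = -364.5. The loss equals the DWL triangle ½·27·27.

Net change in total surplus = -$364.5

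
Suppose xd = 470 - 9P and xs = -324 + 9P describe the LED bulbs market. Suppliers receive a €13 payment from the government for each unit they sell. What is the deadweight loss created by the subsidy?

Deadweight loss = €380.25

Pre-subsidy: 470 - 9P = -324 + 9P gives P* = 397/9, x* = 73.
With the subsidy, sellers receive Ps = Pb + 13 for each unit, where Pb is the price buyers pay.
Supply in terms of Pb becomes xs = -324 + 9(Pb + 13) = -207 + 9Pb. Setting this equal to demand: 470 - 9Pb = -207 + 9Pb, so Pb = 677/18.
Sellers receive Ps = 677/18 + 13 = 911/18; x' = 470 − 9·(677/18) = 131.5.
The subsidy expands output by 131.5 − 73 = 58.5 past the efficient level; on those units the gap between marginal cost and willingness to pay runs from 0 up to 13.
DWL = ½ × 13 × 58.5 = 380.25.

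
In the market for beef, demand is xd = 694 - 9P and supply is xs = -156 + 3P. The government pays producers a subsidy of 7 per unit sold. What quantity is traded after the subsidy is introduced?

Pre-subsidy: 694 - 9P = -156 + 3P gives P* = 425/6, x* = 56.5.
With the subsidy, sellers receive Ps = Pb + 7 for each unit, where Pb is the price buyers pay.
Supply in terms of Pb becomes xs = -156 + 3(Pb + 7) = -135 + 3Pb. Setting this equal to demand: 694 - 9Pb = -135 + 3Pb, so Pb = 829/12.
Sellers receive Ps = 829/12 + 7 = 913/12; x' = 694 − 9·(829/12) = 72.25.

x' = 72.25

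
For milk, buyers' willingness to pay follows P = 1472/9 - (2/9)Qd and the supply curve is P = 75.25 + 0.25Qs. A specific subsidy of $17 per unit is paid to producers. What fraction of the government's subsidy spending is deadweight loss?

DWL / government spending = 18/223

Pre-subsidy: 1472/9 - (2/9)Q = 75.25 + 0.25Q gives Q* = 187 and P* = 122.
With the subsidy, sellers receive Ps = Pb + 17 for each unit, where Pb is the price buyers pay.
On the curves, Pb = 1472/9 - (2/9)Q and Ps = 75.25 + 0.25Q; the wedge Ps − Pb = 17 gives 75.25 + 0.25Q − (1472/9 - (2/9)Q) = 17, so Q' = 223.
Then Pb = 1472/9 − (2/9)·223 = 114 and Ps = 75.25 + 0.25·223 = 131.
ΔCS = ½(187 + 223)(122 − 114) = 1640; ΔPS = ½(187 + 223)(131 − 122) = 1845.
Government spending = 17 × 223 = 3791.
DWL = ½ × 17 × (223 − 187) = 306; fraction = 306 / 3791 = 18/223.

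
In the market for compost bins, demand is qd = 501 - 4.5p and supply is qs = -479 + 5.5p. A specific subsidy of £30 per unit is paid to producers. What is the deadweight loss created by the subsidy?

Deadweight loss = £1113.75

Pre-subsidy: 501 - 4.5p = -479 + 5.5p gives p* = 98, q* = 60.
With the subsidy, sellers receive ps = pb + 30 for each unit, where pb is the price buyers pay.
Supply in terms of pb becomes qs = -479 + 5.5(pb + 30) = -314 + 5.5pb. Setting this equal to demand: 501 - 4.5pb = -314 + 5.5pb, so pb = 81.5.
Sellers receive ps = 81.5 + 30 = 111.5; q' = 501 − 4.5·81.5 = 134.25.
The subsidy expands output by 134.25 − 60 = 74.25 past the efficient level; on those units the gap between marginal cost and willingness to pay runs from 0 up to 30.
DWL = ½ × 30 × 74.25 = 1113.75.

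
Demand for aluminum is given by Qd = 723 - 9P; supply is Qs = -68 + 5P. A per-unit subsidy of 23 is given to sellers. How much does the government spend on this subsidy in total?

Government cost = 46437/7

Pre-subsidy: 723 - 9P = -68 + 5P gives P* = 56.5, Q* = 214.5.
With the subsidy, sellers receive Ps = Pb + 23 for each unit, where Pb is the price buyers pay.
Supply in terms of Pb becomes Qs = -68 + 5(Pb + 23) = 47 + 5Pb. Setting this equal to demand: 723 - 9Pb = 47 + 5Pb, so Pb = 338/7.
Sellers receive Ps = 338/7 + 23 = 499/7; Q' = 723 − 9·(338/7) = 2019/7.
Government outlay = subsidy × quantity = 23 × 2019/7 = 46437/7.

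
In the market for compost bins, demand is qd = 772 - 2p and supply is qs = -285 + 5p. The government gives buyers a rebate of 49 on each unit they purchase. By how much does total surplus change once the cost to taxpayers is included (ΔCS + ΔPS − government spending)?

Net change in total surplus = -1715

Pre-subsidy: 772 - 2p = -285 + 5p gives p* = 151, q* = 470.
With the rebate, buyers effectively pay pb = ps − 49, where ps is the price sellers receive.
Demand in terms of ps becomes qd = 772 − 2(ps − 49) = 870 - 2ps. Setting this equal to supply: 870 - 2ps = -285 + 5ps, so ps = 165.
Buyers pay pb = 165 − 49 = 116; q' = -285 + 5·165 = 540.
ΔCS = ½(470 + 540)(151 − 116) = 17675; ΔPS = ½(470 + 540)(165 − 151) = 7070.
Government spending = 49 × 540 = 26460.
Net change = 17675 + 7070 − 26460 = -1715. The loss equals the DWL triangle ½·49·70.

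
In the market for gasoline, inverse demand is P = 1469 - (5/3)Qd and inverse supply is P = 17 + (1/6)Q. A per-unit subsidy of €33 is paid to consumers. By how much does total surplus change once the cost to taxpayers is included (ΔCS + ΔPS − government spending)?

Pre-subsidy: 1469 - (5/3)Q = 17 + (1/6)Q gives Q* = 792 and P* = 149.
With the rebate, buyers effectively pay Pb = Ps − 33, where Ps is the price sellers receive.
On the curves, Pb = 1469 - (5/3)Q and Ps = 17 + (1/6)Q; the wedge Ps − Pb = 33 gives 17 + (1/6)Q − (1469 - (5/3)Q) = 33, so Q' = 810.
Then Pb = 1469 − (5/3)·810 = 119 and Ps = 17 + (1/6)·810 = 152.
ΔCS = ½(792 + 810)(149 − 119) = 24030; ΔPS = ½(792 + 810)(152 − 149) = 2403.
Government spending = 33 × 810 = 26730.
Net change = 24030 + 2403 − 26730 = -297. The loss equals the DWL triangle ½·33·18.

Net change in total surplus = -€297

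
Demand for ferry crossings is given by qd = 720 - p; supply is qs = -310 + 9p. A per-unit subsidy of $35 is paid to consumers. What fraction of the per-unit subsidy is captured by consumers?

Pre-subsidy: 720 - p = -310 + 9p gives p* = 103, q* = 617.
With the rebate, buyers effectively pay pb = ps − 35, where ps is the price sellers receive.
Demand in terms of ps becomes qd = 720 − 1(ps − 35) = 755 - ps. Setting this equal to supply: 755 - ps = -310 + 9ps, so ps = 106.5.
Buyers pay pb = 106.5 − 35 = 71.5; q' = -310 + 9·106.5 = 648.5.
Buyers' price falls by p* − pb = 103 − 71.5 = 31.5; sellers' price rises by ps − p* = 106.5 − 103 = 3.5.
So consumers capture 31.5/35 = 0.9 of each unit of subsidy.

Consumer share = 0.9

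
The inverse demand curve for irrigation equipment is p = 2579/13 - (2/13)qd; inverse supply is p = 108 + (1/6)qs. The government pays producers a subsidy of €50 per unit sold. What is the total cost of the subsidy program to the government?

Government cost = €21900

Pre-subsidy: 2579/13 - (2/13)q = 108 + (1/6)q gives q* = 282 and p* = 155.
With the subsidy, sellers receive ps = pb + 50 for each unit, where pb is the price buyers pay.
On the curves, pb = 2579/13 - (2/13)q and ps = 108 + (1/6)q; the wedge ps − pb = 50 gives 108 + (1/6)q − (2579/13 - (2/13)q) = 50, so q' = 438.
Then pb = 2579/13 − (2/13)·438 = 131 and ps = 108 + (1/6)·438 = 181.
Government outlay = subsidy × quantity = 50 × 438 = 21900.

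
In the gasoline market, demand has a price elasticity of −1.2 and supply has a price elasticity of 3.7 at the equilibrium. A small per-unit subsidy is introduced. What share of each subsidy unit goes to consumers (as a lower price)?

For a small subsidy around the equilibrium, the benefit split depends on the relative slopes, which at a point are proportional to the elasticities.
Buyer share = εs/(εs + |εd|) = 3.7/(3.7 + 1.2) = 37/49; seller share = |εd|/(εs + |εd|) = 12/49.

Consumer share = 37/49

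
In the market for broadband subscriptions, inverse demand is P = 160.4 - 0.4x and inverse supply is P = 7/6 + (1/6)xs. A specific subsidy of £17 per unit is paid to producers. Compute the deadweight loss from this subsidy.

Pre-subsidy: 160.4 - 0.4x = 7/6 + (1/6)x gives x* = 281 and P* = 48.
With the subsidy, sellers receive Ps = Pb + 17 for each unit, where Pb is the price buyers pay.
On the curves, Pb = 160.4 - 0.4x and Ps = 7/6 + (1/6)x; the wedge Ps − Pb = 17 gives 7/6 + (1/6)x − (160.4 - 0.4x) = 17, so x' = 311.
Then Pb = 160.4 − 0.4·311 = 36 and Ps = 7/6 + (1/6)·311 = 53.
The subsidy expands output by 311 − 281 = 30 past the efficient level; on those units the gap between marginal cost and willingness to pay runs from 0 up to 17.
DWL = ½ × 17 × 30 = 255.

Deadweight loss = £255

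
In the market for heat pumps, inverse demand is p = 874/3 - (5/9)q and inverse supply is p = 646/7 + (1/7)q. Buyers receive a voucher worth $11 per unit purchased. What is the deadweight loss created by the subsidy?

Pre-subsidy: 874/3 - (5/9)q = 646/7 + (1/7)q gives q* = 285 and p* = 133.
With the rebate, buyers effectively pay pb = ps − 11, where ps is the price sellers receive.
On the curves, pb = 874/3 - (5/9)q and ps = 646/7 + (1/7)q; the wedge ps − pb = 11 gives 646/7 + (1/7)q − (874/3 - (5/9)q) = 11, so q' = 300.75.
Then pb = 874/3 − (5/9)·300.75 = 124.25 and ps = 646/7 + (1/7)·300.75 = 135.25.
The subsidy expands output by 300.75 − 285 = 15.75 past the efficient level; on those units the gap between marginal cost and willingness to pay runs from 0 up to 11.
DWL = ½ × 11 × 15.75 = 86.625.

Deadweight loss = $86.625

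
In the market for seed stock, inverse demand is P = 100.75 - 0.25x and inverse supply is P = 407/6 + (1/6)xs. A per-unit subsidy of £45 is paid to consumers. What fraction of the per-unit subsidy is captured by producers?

Pre-subsidy: 100.75 - 0.25x = 407/6 + (1/6)x gives x* = 79 and P* = 81.
With the rebate, buyers effectively pay Pb = Ps − 45, where Ps is the price sellers receive.
On the curves, Pb = 100.75 - 0.25x and Ps = 407/6 + (1/6)x; the wedge Ps − Pb = 45 gives 407/6 + (1/6)x − (100.75 - 0.25x) = 45, so x' = 187.
Then Pb = 100.75 − 0.25·187 = 54 and Ps = 407/6 + (1/6)·187 = 99.
Buyers' price falls by P* − Pb = 81 − 54 = 27; sellers' price rises by Ps − P* = 99 − 81 = 18.
So producers capture 18/45 = 0.4 of each unit of subsidy.

Producer share = 0.4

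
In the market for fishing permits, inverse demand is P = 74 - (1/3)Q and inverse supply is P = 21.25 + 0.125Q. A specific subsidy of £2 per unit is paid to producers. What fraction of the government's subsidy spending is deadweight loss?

DWL / government spending = 4/219

Pre-subsidy: 74 - (1/3)Q = 21.25 + 0.125Q gives Q* = 1266/11 and P* = 392/11.
With the subsidy, sellers receive Ps = Pb + 2 for each unit, where Pb is the price buyers pay.
On the curves, Pb = 74 - (1/3)Q and Ps = 21.25 + 0.125Q; the wedge Ps − Pb = 2 gives 21.25 + 0.125Q − (74 - (1/3)Q) = 2, so Q' = 1314/11.
Then Pb = 74 − (1/3)·(1314/11) = 376/11 and Ps = 21.25 + 0.125·(1314/11) = 398/11.
ΔCS = ½(1266/11 + 1314/11)(392/11 − 376/11) = 20640/121; ΔPS = ½(1266/11 + 1314/11)(398/11 − 392/11) = 7740/121.
Government spending = 2 × 1314/11 = 2628/11.
DWL = ½ × 2 × (1314/11 − 1266/11) = 48/11; fraction = (48/11) / (2628/11) = 4/219.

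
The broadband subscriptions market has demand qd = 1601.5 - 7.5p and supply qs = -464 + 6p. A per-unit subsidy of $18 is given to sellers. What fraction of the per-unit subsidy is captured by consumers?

Pre-subsidy: 1601.5 - 7.5p = -464 + 6p gives p* = 153, q* = 454.
With the subsidy, sellers receive ps = pb + 18 for each unit, where pb is the price buyers pay.
Supply in terms of pb becomes qs = -464 + 6(pb + 18) = -356 + 6pb. Setting this equal to demand: 1601.5 - 7.5pb = -356 + 6pb, so pb = 145.
Sellers receive ps = 145 + 18 = 163; q' = 1601.5 − 7.5·145 = 514.
Buyers' price falls by p* − pb = 153 − 145 = 8; sellers' price rises by ps − p* = 163 − 153 = 10.
So consumers capture 8/18 = 4/9 of each unit of subsidy.

Consumer share = 4/9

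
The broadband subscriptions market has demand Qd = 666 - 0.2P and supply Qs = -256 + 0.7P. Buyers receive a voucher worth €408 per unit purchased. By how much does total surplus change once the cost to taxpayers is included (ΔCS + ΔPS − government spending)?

Pre-subsidy: 666 - 0.2P = -256 + 0.7P gives P* = 9220/9, Q* = 4150/9.
With the rebate, buyers effectively pay Pb = Ps − 408, where Ps is the price sellers receive.
Demand in terms of Ps becomes Qd = 666 − 0.2(Ps − 408) = 747.6 - 0.2Ps. Setting this equal to supply: 747.6 - 0.2Ps = -256 + 0.7Ps, so Ps = 10036/9.
Buyers pay Pb = 10036/9 − 408 = 6364/9; Q' = -256 + 0.7·(10036/9) = 23606/45.
ΔCS = ½(4150/9 + 23606/45)(9220/9 − 6364/9) = 21113456/135; ΔPS = ½(4150/9 + 23606/45)(10036/9 − 9220/9) = 6032416/135.
Government spending = 408 × 23606/45 = 3210416/15.
Net change = 21113456/135 + 6032416/135 − 3210416/15 = -12947.2. The loss equals the DWL triangle ½·408·952/15.

Net change in total surplus = -€12947.2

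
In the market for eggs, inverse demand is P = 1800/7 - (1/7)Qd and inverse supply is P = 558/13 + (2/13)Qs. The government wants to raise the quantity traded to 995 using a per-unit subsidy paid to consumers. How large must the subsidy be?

At Q = 995, from the demand curve buyers pay Pb = 1800/7 − (1/7)·995 = 115; from the supply curve sellers need Ps = 558/13 + (2/13)·995 = 196.
The subsidy must fill the gap: s = Ps − Pb = 196 − 115 = 81.

Required subsidy s = 81 per unit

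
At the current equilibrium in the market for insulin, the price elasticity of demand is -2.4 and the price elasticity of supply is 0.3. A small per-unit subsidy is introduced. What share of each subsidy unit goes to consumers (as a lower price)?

For a small subsidy around the equilibrium, the benefit split depends on the relative slopes, which at a point are proportional to the elasticities.
Buyer share = εs/(εs + |εd|) = 0.3/(0.3 + 2.4) = 1/9; seller share = |εd|/(εs + |εd|) = 8/9.

Consumer share = 1/9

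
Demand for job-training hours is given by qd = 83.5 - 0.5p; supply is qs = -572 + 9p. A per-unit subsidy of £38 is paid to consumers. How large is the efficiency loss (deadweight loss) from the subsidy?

Pre-subsidy: 83.5 - 0.5p = -572 + 9p gives p* = 69, q* = 49.
With the rebate, buyers effectively pay pb = ps − 38, where ps is the price sellers receive.
Demand in terms of ps becomes qd = 83.5 − 0.5(ps − 38) = 102.5 - 0.5ps. Setting this equal to supply: 102.5 - 0.5ps = -572 + 9ps, so ps = 71.
Buyers pay pb = 71 − 38 = 33; q' = -572 + 9·71 = 67.
The subsidy expands output by 67 − 49 = 18 past the efficient level; on those units the gap between marginal cost and willingness to pay runs from 0 up to 38.
DWL = ½ × 38 × 18 = 342.

Deadweight loss = £342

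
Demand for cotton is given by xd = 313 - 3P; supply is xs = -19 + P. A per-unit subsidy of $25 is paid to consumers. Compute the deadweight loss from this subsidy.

Deadweight loss = $234.375

Pre-subsidy: 313 - 3P = -19 + P gives P* = 83, x* = 64.
With the rebate, buyers effectively pay Pb = Ps − 25, where Ps is the price sellers receive.
Demand in terms of Ps becomes xd = 313 − 3(Ps − 25) = 388 - 3Ps. Setting this equal to supply: 388 - 3Ps = -19 + Ps, so Ps = 101.75.
Buyers pay Pb = 101.75 − 25 = 76.75; x' = -19 + 1·101.75 = 82.75.
The subsidy expands output by 82.75 − 64 = 18.75 past the efficient level; on those units the gap between marginal cost and willingness to pay runs from 0 up to 25.
DWL = ½ × 25 × 18.75 = 234.375.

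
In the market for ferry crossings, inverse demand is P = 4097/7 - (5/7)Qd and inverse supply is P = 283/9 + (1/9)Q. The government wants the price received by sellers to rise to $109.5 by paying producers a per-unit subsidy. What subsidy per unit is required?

At a seller price of 109.5, quantity supplied is -283 + 9·109.5 = 702.5.
Buyers absorb 702.5 only when they pay Pb = 4097/7 − (5/7)·702.5 = 83.5.
s = Ps − Pb = 109.5 − 83.5 = 26.

Required subsidy s = $26 per unit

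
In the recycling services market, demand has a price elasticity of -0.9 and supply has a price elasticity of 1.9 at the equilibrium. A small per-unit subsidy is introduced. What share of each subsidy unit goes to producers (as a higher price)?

Producer share = 9/28

For a small subsidy around the equilibrium, the benefit split depends on the relative slopes, which at a point are proportional to the elasticities.
Buyer share = εs/(εs + |εd|) = 1.9/(1.9 + 0.9) = 19/28; seller share = |εd|/(εs + |εd|) = 9/28.
So producers capture 9/28 of the subsidy.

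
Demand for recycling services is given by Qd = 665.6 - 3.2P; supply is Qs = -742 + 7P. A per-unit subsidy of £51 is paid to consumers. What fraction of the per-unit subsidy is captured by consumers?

Consumer share = 35/51

Pre-subsidy: 665.6 - 3.2P = -742 + 7P gives P* = 138, Q* = 224.
With the rebate, buyers effectively pay Pb = Ps − 51, where Ps is the price sellers receive.
Demand in terms of Ps becomes Qd = 665.6 − 3.2(Ps − 51) = 828.8 - 3.2Ps. Setting this equal to supply: 828.8 - 3.2Ps = -742 + 7Ps, so Ps = 154.
Buyers pay Pb = 154 − 51 = 103; Q' = -742 + 7·154 = 336.
Buyers' price falls by P* − Pb = 138 − 103 = 35; sellers' price rises by Ps − P* = 154 − 138 = 16.
So consumers capture 35/51 = 35/51 of each unit of subsidy.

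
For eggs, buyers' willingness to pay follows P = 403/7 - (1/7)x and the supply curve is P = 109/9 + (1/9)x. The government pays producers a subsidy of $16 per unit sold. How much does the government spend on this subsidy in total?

Pre-subsidy: 403/7 - (1/7)x = 109/9 + (1/9)x gives x* = 179 and P* = 32.
With the subsidy, sellers receive Ps = Pb + 16 for each unit, where Pb is the price buyers pay.
On the curves, Pb = 403/7 - (1/7)x and Ps = 109/9 + (1/9)x; the wedge Ps − Pb = 16 gives 109/9 + (1/9)x − (403/7 - (1/7)x) = 16, so x' = 242.
Then Pb = 403/7 − (1/7)·242 = 23 and Ps = 109/9 + (1/9)·242 = 39.
Government outlay = subsidy × quantity = 16 × 242 = 3872.

Government cost = $3872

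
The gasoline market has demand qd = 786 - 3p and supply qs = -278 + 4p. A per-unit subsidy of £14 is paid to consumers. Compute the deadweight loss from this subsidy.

Deadweight loss = £168

Pre-subsidy: 786 - 3p = -278 + 4p gives p* = 152, q* = 330.
With the rebate, buyers effectively pay pb = ps − 14, where ps is the price sellers receive.
Demand in terms of ps becomes qd = 786 − 3(ps − 14) = 828 - 3ps. Setting this equal to supply: 828 - 3ps = -278 + 4ps, so ps = 158.
Buyers pay pb = 158 − 14 = 144; q' = -278 + 4·158 = 354.
The subsidy expands output by 354 − 330 = 24 past the efficient level; on those units the gap between marginal cost and willingness to pay runs from 0 up to 14.
DWL = ½ × 14 × 24 = 168.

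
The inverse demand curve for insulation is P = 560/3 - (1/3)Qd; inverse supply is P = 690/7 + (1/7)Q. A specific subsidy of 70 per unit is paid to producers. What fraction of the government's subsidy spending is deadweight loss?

Pre-subsidy: 560/3 - (1/3)Q = 690/7 + (1/7)Q gives Q* = 185 and P* = 125.
With the subsidy, sellers receive Ps = Pb + 70 for each unit, where Pb is the price buyers pay.
On the curves, Pb = 560/3 - (1/3)Q and Ps = 690/7 + (1/7)Q; the wedge Ps − Pb = 70 gives 690/7 + (1/7)Q − (560/3 - (1/3)Q) = 70, so Q' = 332.
Then Pb = 560/3 − (1/3)·332 = 76 and Ps = 690/7 + (1/7)·332 = 146.
ΔCS = ½(185 + 332)(125 − 76) = 12666.5; ΔPS = ½(185 + 332)(146 − 125) = 5428.5.
Government spending = 70 × 332 = 23240.
DWL = ½ × 70 × (332 − 185) = 5145; fraction = 5145 / 23240 = 147/664.

DWL / government spending = 147/664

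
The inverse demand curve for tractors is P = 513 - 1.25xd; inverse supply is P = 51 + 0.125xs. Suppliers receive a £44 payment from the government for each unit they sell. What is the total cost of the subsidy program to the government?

Government cost = £16192

Pre-subsidy: 513 - 1.25x = 51 + 0.125x gives x* = 336 and P* = 93.
With the subsidy, sellers receive Ps = Pb + 44 for each unit, where Pb is the price buyers pay.
On the curves, Pb = 513 - 1.25x and Ps = 51 + 0.125x; the wedge Ps − Pb = 44 gives 51 + 0.125x − (513 - 1.25x) = 44, so x' = 368.
Then Pb = 513 − 1.25·368 = 53 and Ps = 51 + 0.125·368 = 97.
Government outlay = subsidy × quantity = 44 × 368 = 16192.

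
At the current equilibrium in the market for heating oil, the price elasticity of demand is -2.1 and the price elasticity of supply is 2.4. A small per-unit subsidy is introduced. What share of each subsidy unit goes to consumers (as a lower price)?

For a small subsidy around the equilibrium, the benefit split depends on the relative slopes, which at a point are proportional to the elasticities.
Buyer share = εs/(εs + |εd|) = 2.4/(2.4 + 2.1) = 8/15; seller share = |εd|/(εs + |εd|) = 7/15.

Consumer share = 8/15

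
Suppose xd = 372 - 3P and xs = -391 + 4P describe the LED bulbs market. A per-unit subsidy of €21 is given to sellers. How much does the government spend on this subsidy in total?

Government cost = €1701

Pre-subsidy: 372 - 3P = -391 + 4P gives P* = 109, x* = 45.
With the subsidy, sellers receive Ps = Pb + 21 for each unit, where Pb is the price buyers pay.
Supply in terms of Pb becomes xs = -391 + 4(Pb + 21) = -307 + 4Pb. Setting this equal to demand: 372 - 3Pb = -307 + 4Pb, so Pb = 97.
Sellers receive Ps = 97 + 21 = 118; x' = 372 − 3·97 = 81.
Government outlay = subsidy × quantity = 21 × 81 = 1701.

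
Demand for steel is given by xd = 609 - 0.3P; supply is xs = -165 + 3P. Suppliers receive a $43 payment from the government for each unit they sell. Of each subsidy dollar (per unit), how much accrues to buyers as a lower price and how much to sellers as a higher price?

Buyers gain 430/11 per unit; sellers gain 43/11 per unit

Pre-subsidy: 609 - 0.3P = -165 + 3P gives P* = 2580/11, x* = 5925/11.
With the subsidy, sellers receive Ps = Pb + 43 for each unit, where Pb is the price buyers pay.
Supply in terms of Pb becomes xs = -165 + 3(Pb + 43) = -36 + 3Pb. Setting this equal to demand: 609 - 0.3Pb = -36 + 3Pb, so Pb = 2150/11.
Sellers receive Ps = 2150/11 + 43 = 2623/11; x' = 609 − 0.3·(2150/11) = 6054/11.
Buyers' price falls by P* − Pb = 2580/11 − 2150/11 = 430/11; sellers' price rises by Ps − P* = 2623/11 − 2580/11 = 43/11.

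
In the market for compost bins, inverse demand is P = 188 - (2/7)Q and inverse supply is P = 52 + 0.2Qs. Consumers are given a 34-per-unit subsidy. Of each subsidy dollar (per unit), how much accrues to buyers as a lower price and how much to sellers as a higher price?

Pre-subsidy: 188 - (2/7)Q = 52 + 0.2Q gives Q* = 280 and P* = 108.
With the rebate, buyers effectively pay Pb = Ps − 34, where Ps is the price sellers receive.
On the curves, Pb = 188 - (2/7)Q and Ps = 52 + 0.2Q; the wedge Ps − Pb = 34 gives 52 + 0.2Q − (188 - (2/7)Q) = 34, so Q' = 350.
Then Pb = 188 − (2/7)·350 = 88 and Ps = 52 + 0.2·350 = 122.
Buyers' price falls by P* − Pb = 108 − 88 = 20; sellers' price rises by Ps − P* = 122 − 108 = 14.

Buyers gain 20 per unit; sellers gain 14 per unit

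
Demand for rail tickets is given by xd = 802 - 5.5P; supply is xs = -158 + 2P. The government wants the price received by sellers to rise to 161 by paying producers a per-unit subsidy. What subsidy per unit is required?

At a seller price of 161, quantity supplied is -158 + 2·161 = 164.
Buyers absorb 164 only when they pay Pb with 802 − 5.5·Pb = 164, i.e. Pb = 116.
s = Ps − Pb = 161 − 116 = 45.

Required subsidy s = 45 per unit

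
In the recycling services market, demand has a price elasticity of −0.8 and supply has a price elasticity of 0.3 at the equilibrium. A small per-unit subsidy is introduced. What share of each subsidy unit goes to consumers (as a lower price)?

For a small subsidy around the equilibrium, the benefit split depends on the relative slopes, which at a point are proportional to the elasticities.
Buyer share = εs/(εs + |εd|) = 0.3/(0.3 + 0.8) = 3/11; seller share = |εd|/(εs + |εd|) = 8/11.

Consumer share = 3/11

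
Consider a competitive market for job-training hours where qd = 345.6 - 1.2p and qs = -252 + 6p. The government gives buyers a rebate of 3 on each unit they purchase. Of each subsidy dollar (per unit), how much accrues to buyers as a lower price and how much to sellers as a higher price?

Buyers gain 2.5 per unit; sellers gain 0.5 per unit

Pre-subsidy: 345.6 - 1.2p = -252 + 6p gives p* = 83, q* = 246.
With the rebate, buyers effectively pay pb = ps − 3, where ps is the price sellers receive.
Demand in terms of ps becomes qd = 345.6 − 1.2(ps − 3) = 349.2 - 1.2ps. Setting this equal to supply: 349.2 - 1.2ps = -252 + 6ps, so ps = 83.5.
Buyers pay pb = 83.5 − 3 = 80.5; q' = -252 + 6·83.5 = 249.
Buyers' price falls by p* − pb = 83 − 80.5 = 2.5; sellers' price rises by ps − p* = 83.5 − 83 = 0.5.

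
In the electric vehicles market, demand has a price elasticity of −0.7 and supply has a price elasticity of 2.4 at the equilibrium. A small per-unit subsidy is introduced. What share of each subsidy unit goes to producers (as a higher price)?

Producer share = 7/31

For a small subsidy around the equilibrium, the benefit split depends on the relative slopes, which at a point are proportional to the elasticities.
Buyer share = εs/(εs + |εd|) = 2.4/(2.4 + 0.7) = 24/31; seller share = |εd|/(εs + |εd|) = 7/31.
So producers capture 7/31 of the subsidy.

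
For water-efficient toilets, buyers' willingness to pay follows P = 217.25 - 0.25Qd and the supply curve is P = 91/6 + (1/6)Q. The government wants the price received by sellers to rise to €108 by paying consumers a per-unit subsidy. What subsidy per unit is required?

At a seller price of 108, quantity supplied is -91 + 6·108 = 557.
Buyers absorb 557 only when they pay Pb = 217.25 − 0.25·557 = 78.
s = Ps − Pb = 108 − 78 = 30.

Required subsidy s = €30 per unit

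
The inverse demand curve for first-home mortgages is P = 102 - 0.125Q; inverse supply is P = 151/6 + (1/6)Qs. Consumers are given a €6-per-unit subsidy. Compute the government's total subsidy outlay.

Government cost = €1704

Pre-subsidy: 102 - 0.125Q = 151/6 + (1/6)Q gives Q* = 1844/7 and P* = 967/14.
With the rebate, buyers effectively pay Pb = Ps − 6, where Ps is the price sellers receive.
On the curves, Pb = 102 - 0.125Q and Ps = 151/6 + (1/6)Q; the wedge Ps − Pb = 6 gives 151/6 + (1/6)Q − (102 - 0.125Q) = 6, so Q' = 284.
Then Pb = 102 − 0.125·284 = 66.5 and Ps = 151/6 + (1/6)·284 = 72.5.
Government outlay = subsidy × quantity = 6 × 284 = 1704.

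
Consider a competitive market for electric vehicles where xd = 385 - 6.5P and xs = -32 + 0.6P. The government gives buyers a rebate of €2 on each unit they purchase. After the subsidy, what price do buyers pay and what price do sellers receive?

Pre-subsidy: 385 - 6.5P = -32 + 0.6P gives P* = 4170/71, x* = 230/71.
With the rebate, buyers effectively pay Pb = Ps − 2, where Ps is the price sellers receive.
Demand in terms of Ps becomes xd = 385 − 6.5(Ps − 2) = 398 - 6.5Ps. Setting this equal to supply: 398 - 6.5Ps = -32 + 0.6Ps, so Ps = 4300/71.
Buyers pay Pb = 4300/71 − 2 = 4158/71; x' = -32 + 0.6·(4300/71) = 308/71.

Buyers pay 4158/71; sellers receive 4300/71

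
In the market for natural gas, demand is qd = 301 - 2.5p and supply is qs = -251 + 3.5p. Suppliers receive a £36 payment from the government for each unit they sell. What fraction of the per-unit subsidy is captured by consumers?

Pre-subsidy: 301 - 2.5p = -251 + 3.5p gives p* = 92, q* = 71.
With the subsidy, sellers receive ps = pb + 36 for each unit, where pb is the price buyers pay.
Supply in terms of pb becomes qs = -251 + 3.5(pb + 36) = -125 + 3.5pb. Setting this equal to demand: 301 - 2.5pb = -125 + 3.5pb, so pb = 71.
Sellers receive ps = 71 + 36 = 107; q' = 301 − 2.5·71 = 123.5.
Buyers' price falls by p* − pb = 92 − 71 = 21; sellers' price rises by ps − p* = 107 − 92 = 15.
So consumers capture 21/36 = 7/12 of each unit of subsidy.

Consumer share = 7/12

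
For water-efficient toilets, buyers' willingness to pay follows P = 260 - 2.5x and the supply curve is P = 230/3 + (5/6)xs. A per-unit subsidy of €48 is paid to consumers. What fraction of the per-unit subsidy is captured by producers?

Pre-subsidy: 260 - 2.5x = 230/3 + (5/6)x gives x* = 55 and P* = 122.5.
With the rebate, buyers effectively pay Pb = Ps − 48, where Ps is the price sellers receive.
On the curves, Pb = 260 - 2.5x and Ps = 230/3 + (5/6)x; the wedge Ps − Pb = 48 gives 230/3 + (5/6)x − (260 - 2.5x) = 48, so x' = 69.4.
Then Pb = 260 − 2.5·69.4 = 86.5 and Ps = 230/3 + (5/6)·69.4 = 134.5.
Buyers' price falls by P* − Pb = 122.5 − 86.5 = 36; sellers' price rises by Ps − P* = 134.5 − 122.5 = 12.
So producers capture 12/48 = 0.25 of each unit of subsidy.

Producer share = 0.25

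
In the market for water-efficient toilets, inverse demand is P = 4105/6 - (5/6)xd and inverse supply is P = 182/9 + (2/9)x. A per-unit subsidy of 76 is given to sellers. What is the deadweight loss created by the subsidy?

Deadweight loss = 2736

Pre-subsidy: 4105/6 - (5/6)x = 182/9 + (2/9)x gives x* = 629 and P* = 160.
With the subsidy, sellers receive Ps = Pb + 76 for each unit, where Pb is the price buyers pay.
On the curves, Pb = 4105/6 - (5/6)x and Ps = 182/9 + (2/9)x; the wedge Ps − Pb = 76 gives 182/9 + (2/9)x − (4105/6 - (5/6)x) = 76, so x' = 701.
Then Pb = 4105/6 − (5/6)·701 = 100 and Ps = 182/9 + (2/9)·701 = 176.
The subsidy expands output by 701 − 629 = 72 past the efficient level; on those units the gap between marginal cost and willingness to pay runs from 0 up to 76.
DWL = ½ × 76 × 72 = 2736.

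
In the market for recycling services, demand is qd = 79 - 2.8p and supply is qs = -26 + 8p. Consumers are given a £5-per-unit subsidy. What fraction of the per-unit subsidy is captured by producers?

Pre-subsidy: 79 - 2.8p = -26 + 8p gives p* = 175/18, q* = 466/9.
With the rebate, buyers effectively pay pb = ps − 5, where ps is the price sellers receive.
Demand in terms of ps becomes qd = 79 − 2.8(ps − 5) = 93 - 2.8ps. Setting this equal to supply: 93 - 2.8ps = -26 + 8ps, so ps = 595/54.
Buyers pay pb = 595/54 − 5 = 325/54; q' = -26 + 8·(595/54) = 1678/27.
Buyers' price falls by p* − pb = 175/18 − 325/54 = 100/27; sellers' price rises by ps − p* = 595/54 − 175/18 = 35/27.
So producers capture (35/27)/5 = 7/27 of each unit of subsidy.

Producer share = 7/27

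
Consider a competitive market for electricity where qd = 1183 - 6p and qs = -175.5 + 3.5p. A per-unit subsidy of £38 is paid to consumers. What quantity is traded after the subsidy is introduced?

Pre-subsidy: 1183 - 6p = -175.5 + 3.5p gives p* = 143, q* = 325.
With the rebate, buyers effectively pay pb = ps − 38, where ps is the price sellers receive.
Demand in terms of ps becomes qd = 1183 − 6(ps − 38) = 1411 - 6ps. Setting this equal to supply: 1411 - 6ps = -175.5 + 3.5ps, so ps = 167.
Buyers pay pb = 167 − 38 = 129; q' = -175.5 + 3.5·167 = 409.

q' = 409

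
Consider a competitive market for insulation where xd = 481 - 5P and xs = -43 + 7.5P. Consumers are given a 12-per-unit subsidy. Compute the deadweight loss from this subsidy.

Pre-subsidy: 481 - 5P = -43 + 7.5P gives P* = 41.92, x* = 271.4.
With the rebate, buyers effectively pay Pb = Ps − 12, where Ps is the price sellers receive.
Demand in terms of Ps becomes xd = 481 − 5(Ps − 12) = 541 - 5Ps. Setting this equal to supply: 541 - 5Ps = -43 + 7.5Ps, so Ps = 46.72.
Buyers pay Pb = 46.72 − 12 = 34.72; x' = -43 + 7.5·46.72 = 307.4.
The subsidy expands output by 307.4 − 271.4 = 36 past the efficient level; on those units the gap between marginal cost and willingness to pay runs from 0 up to 12.
DWL = ½ × 12 × 36 = 216.

Deadweight loss = 216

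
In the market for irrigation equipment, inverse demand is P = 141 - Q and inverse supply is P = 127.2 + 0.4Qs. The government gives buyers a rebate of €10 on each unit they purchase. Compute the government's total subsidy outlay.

Government cost = €170

Pre-subsidy: 141 - Q = 127.2 + 0.4Q gives Q* = 69/7 and P* = 918/7.
With the rebate, buyers effectively pay Pb = Ps − 10, where Ps is the price sellers receive.
On the curves, Pb = 141 - Q and Ps = 127.2 + 0.4Q; the wedge Ps − Pb = 10 gives 127.2 + 0.4Q − (141 - Q) = 10, so Q' = 17.
Then Pb = 141 − 1·17 = 124 and Ps = 127.2 + 0.4·17 = 134.
Government outlay = subsidy × quantity = 10 × 17 = 170.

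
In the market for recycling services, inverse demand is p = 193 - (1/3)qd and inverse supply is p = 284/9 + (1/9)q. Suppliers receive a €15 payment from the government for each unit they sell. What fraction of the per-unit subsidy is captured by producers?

Pre-subsidy: 193 - (1/3)q = 284/9 + (1/9)q gives q* = 363.25 and p* = 863/12.
With the subsidy, sellers receive ps = pb + 15 for each unit, where pb is the price buyers pay.
On the curves, pb = 193 - (1/3)q and ps = 284/9 + (1/9)q; the wedge ps − pb = 15 gives 284/9 + (1/9)q − (193 - (1/3)q) = 15, so q' = 397.
Then pb = 193 − (1/3)·397 = 182/3 and ps = 284/9 + (1/9)·397 = 227/3.
Buyers' price falls by p* − pb = 863/12 − 182/3 = 11.25; sellers' price rises by ps − p* = 227/3 − 863/12 = 3.75.
So producers capture 3.75/15 = 0.25 of each unit of subsidy.

Producer share = 0.25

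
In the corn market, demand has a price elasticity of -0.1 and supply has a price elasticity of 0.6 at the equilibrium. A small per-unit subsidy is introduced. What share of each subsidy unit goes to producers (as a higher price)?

Producer share = 1/7

For a small subsidy around the equilibrium, the benefit split depends on the relative slopes, which at a point are proportional to the elasticities.
Buyer share = εs/(εs + |εd|) = 0.6/(0.6 + 0.1) = 6/7; seller share = |εd|/(εs + |εd|) = 1/7.
So producers capture 1/7 of the subsidy.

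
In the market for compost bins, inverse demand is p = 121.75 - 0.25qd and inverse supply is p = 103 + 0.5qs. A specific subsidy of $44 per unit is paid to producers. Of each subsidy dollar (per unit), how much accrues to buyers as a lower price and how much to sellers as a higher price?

Pre-subsidy: 121.75 - 0.25q = 103 + 0.5q gives q* = 25 and p* = 115.5.
With the subsidy, sellers receive ps = pb + 44 for each unit, where pb is the price buyers pay.
On the curves, pb = 121.75 - 0.25q and ps = 103 + 0.5q; the wedge ps − pb = 44 gives 103 + 0.5q − (121.75 - 0.25q) = 44, so q' = 251/3.
Then pb = 121.75 − 0.25·(251/3) = 605/6 and ps = 103 + 0.5·(251/3) = 869/6.
Buyers' price falls by p* − pb = 115.5 − 605/6 = 44/3; sellers' price rises by ps − p* = 869/6 − 115.5 = 88/3.

Buyers gain 44/3 per unit; sellers gain 88/3 per unit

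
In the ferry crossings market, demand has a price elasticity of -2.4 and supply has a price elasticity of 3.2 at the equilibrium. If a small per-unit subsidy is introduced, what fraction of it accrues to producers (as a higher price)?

Producer share = 3/7

For a small subsidy around the equilibrium, the benefit split depends on the relative slopes, which at a point are proportional to the elasticities.
Buyer share = εs/(εs + |εd|) = 3.2/(3.2 + 2.4) = 4/7; seller share = |εd|/(εs + |εd|) = 3/7.
So producers capture 3/7 of the subsidy.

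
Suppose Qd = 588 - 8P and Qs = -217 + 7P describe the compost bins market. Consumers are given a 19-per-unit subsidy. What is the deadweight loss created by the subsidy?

Deadweight loss = 10108/15

Pre-subsidy: 588 - 8P = -217 + 7P gives P* = 161/3, Q* = 476/3.
With the rebate, buyers effectively pay Pb = Ps − 19, where Ps is the price sellers receive.
Demand in terms of Ps becomes Qd = 588 − 8(Ps − 19) = 740 - 8Ps. Setting this equal to supply: 740 - 8Ps = -217 + 7Ps, so Ps = 63.8.
Buyers pay Pb = 63.8 − 19 = 44.8; Q' = -217 + 7·63.8 = 229.6.
The subsidy expands output by 229.6 − 476/3 = 1064/15 past the efficient level; on those units the gap between marginal cost and willingness to pay runs from 0 up to 19.
DWL = ½ × 19 × 1064/15 = 10108/15.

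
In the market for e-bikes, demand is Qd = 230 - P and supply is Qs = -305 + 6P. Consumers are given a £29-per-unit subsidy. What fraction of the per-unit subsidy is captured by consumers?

Pre-subsidy: 230 - P = -305 + 6P gives P* = 535/7, Q* = 1075/7.
With the rebate, buyers effectively pay Pb = Ps − 29, where Ps is the price sellers receive.
Demand in terms of Ps becomes Qd = 230 − 1(Ps − 29) = 259 - Ps. Setting this equal to supply: 259 - Ps = -305 + 6Ps, so Ps = 564/7.
Buyers pay Pb = 564/7 − 29 = 361/7; Q' = -305 + 6·(564/7) = 1249/7.
Buyers' price falls by P* − Pb = 535/7 − 361/7 = 174/7; sellers' price rises by Ps − P* = 564/7 − 535/7 = 29/7.
So consumers capture (174/7)/29 = 6/7 of each unit of subsidy.

Consumer share = 6/7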